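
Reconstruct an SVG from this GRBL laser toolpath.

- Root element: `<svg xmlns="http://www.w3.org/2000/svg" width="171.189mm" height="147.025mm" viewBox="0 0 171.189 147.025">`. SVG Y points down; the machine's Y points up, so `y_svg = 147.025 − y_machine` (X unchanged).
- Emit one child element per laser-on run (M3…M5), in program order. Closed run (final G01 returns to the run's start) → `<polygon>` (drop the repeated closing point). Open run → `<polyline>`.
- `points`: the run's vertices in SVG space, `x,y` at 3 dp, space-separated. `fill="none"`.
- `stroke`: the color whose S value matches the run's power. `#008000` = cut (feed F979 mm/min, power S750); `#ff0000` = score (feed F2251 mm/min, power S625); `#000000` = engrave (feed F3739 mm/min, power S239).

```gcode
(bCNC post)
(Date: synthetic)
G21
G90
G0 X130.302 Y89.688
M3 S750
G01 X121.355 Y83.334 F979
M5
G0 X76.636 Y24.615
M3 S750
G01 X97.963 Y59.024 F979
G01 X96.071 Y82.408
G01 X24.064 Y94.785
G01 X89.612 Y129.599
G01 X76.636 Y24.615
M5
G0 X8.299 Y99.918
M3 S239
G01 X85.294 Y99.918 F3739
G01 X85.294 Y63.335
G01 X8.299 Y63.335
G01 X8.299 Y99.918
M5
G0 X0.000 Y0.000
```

Machine Y-up, SVG Y-down with viewBox height 147.025, so y_svg = 147.025 − y_machine; X carries over.

Run 1: power S750 maps to stroke `#008000` (cut). The run is open, so emit a `<polyline>` with points (Y-flipped): 130.302,57.337 121.355,63.691.

Run 2: power S750 maps to stroke `#008000` (cut). The run returns to its start, so emit a `<polygon>` with points (Y-flipped): 76.636,122.410 97.963,88.001 96.071,64.617 24.064,52.240 89.612,17.426.

Run 3: S239 ⇒ engrave layer `#000000`. The run returns to its start, so emit a `<polygon>` with points (Y-flipped): 8.299,47.107 85.294,47.107 85.294,83.690 8.299,83.690.

<svg xmlns="http://www.w3.org/2000/svg" width="171.189mm" height="147.025mm" viewBox="0 0 171.189 147.025">
  <polyline points="130.302,57.337 121.355,63.691" fill="none" stroke="#008000"/>
  <polygon points="76.636,122.410 97.963,88.001 96.071,64.617 24.064,52.240 89.612,17.426" fill="none" stroke="#008000"/>
  <polygon points="8.299,47.107 85.294,47.107 85.294,83.690 8.299,83.690" fill="none" stroke="#000000"/>
</svg>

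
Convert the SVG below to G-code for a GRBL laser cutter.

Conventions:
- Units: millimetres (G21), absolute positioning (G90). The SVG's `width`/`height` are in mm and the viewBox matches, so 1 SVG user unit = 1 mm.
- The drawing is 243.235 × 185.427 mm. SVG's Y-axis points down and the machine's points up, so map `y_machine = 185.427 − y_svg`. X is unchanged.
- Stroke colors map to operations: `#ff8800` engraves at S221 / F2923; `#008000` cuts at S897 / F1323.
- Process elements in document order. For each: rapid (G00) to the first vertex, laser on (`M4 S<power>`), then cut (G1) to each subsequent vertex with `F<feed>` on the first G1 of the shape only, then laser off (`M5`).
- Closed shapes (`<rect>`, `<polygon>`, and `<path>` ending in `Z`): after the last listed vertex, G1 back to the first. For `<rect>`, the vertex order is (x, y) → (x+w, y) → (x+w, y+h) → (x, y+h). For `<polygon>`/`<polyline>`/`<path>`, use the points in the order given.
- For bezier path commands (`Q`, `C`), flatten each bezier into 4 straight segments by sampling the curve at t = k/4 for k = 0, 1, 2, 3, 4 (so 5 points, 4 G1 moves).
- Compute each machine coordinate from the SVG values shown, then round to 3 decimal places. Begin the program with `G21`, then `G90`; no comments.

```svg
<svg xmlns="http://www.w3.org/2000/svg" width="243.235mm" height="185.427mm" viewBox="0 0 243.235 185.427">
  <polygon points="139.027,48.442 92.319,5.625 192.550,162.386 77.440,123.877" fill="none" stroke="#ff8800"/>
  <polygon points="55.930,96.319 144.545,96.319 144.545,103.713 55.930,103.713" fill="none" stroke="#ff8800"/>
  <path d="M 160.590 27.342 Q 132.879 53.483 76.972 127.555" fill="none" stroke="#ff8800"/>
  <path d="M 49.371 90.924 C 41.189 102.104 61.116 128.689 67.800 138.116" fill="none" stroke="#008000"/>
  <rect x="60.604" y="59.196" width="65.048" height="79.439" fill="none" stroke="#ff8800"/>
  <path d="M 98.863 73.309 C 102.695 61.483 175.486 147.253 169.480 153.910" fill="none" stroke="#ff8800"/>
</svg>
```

G21
G90
G00 X139.027 Y136.985
M4 S221
G1 X92.319 Y179.802 F2923
G1 X192.550 Y23.041
G1 X77.440 Y61.550
G1 X139.027 Y136.985
M5
G00 X55.930 Y89.108
M4 S221
G1 X144.545 Y89.108 F2923
G1 X144.545 Y81.714
G1 X55.930 Y81.714
G1 X55.930 Y89.108
M5
G00 X160.590 Y158.085
M4 S221
G1 X144.972 Y142.019 F2923
G1 X125.830 Y119.961
G1 X103.163 Y91.912
G1 X76.972 Y57.872
M5
G00 X49.371 Y94.503
M4 S897
G1 X47.859 Y83.738 F1323
G1 X53.011 Y70.250
G1 X60.950 Y57.090
G1 X67.800 Y47.311
M5
G00 X60.604 Y126.231
M4 S221
G1 X125.652 Y126.231 F2923
G1 X125.652 Y46.792
G1 X60.604 Y46.792
G1 X60.604 Y126.231
M5
G00 X98.863 Y112.118
M4 S221
G1 X112.358 Y105.449 F2923
G1 X137.861 Y78.749
G1 X161.519 Y48.582
G1 X169.480 Y31.517
M5

Since the viewBox matches the mm dimensions, user units are millimetres directly. The only transform is the Y-flip y_m = 185.427 − y_svg.

Shape 1 is a closed polygon drawn with `<polygon>`. Its stroke #ff8800 means engrave at S221, F2923. After flipping Y the toolpath is (139.027,136.985) → (92.319,179.802) → (192.550,23.041) → (77.440,61.550) → (139.027,136.985), returning to the start.

Shape 2 is a rectangle drawn with `<polygon>`. Its stroke #ff8800 means engrave at S221, F2923. After flipping Y the toolpath is (55.930,89.108) → (144.545,89.108) → (144.545,81.714) → (55.930,81.714) → (55.930,89.108), returning to the start.

Shape 3 is a quadratic bezier drawn with `<path>`. Its stroke #ff8800 means engrave at S221, F2923. After flipping Y the toolpath is (160.590,158.085) → (144.972,142.019) → (125.830,119.961) → (103.163,91.912) → (76.972,57.872).

Shape 4 is a cubic bezier drawn with `<path>`. Its stroke #008000 means cut at S897, F1323. After flipping Y the toolpath is (49.371,94.503) → (47.859,83.738) → (53.011,70.250) → (60.950,57.090) → (67.800,47.311).

Shape 5 is a rectangle drawn with `<rect>`. Its stroke #ff8800 means engrave at S221, F2923. After flipping Y the toolpath is (60.604,126.231) → (125.652,126.231) → (125.652,46.792) → (60.604,46.792) → (60.604,126.231), returning to the start.

Shape 6 is a cubic bezier drawn with `<path>`. Its stroke #ff8800 means engrave at S221, F2923. After flipping Y the toolpath is (98.863,112.118) → (112.358,105.449) → (137.861,78.749) → (161.519,48.582) → (169.480,31.517).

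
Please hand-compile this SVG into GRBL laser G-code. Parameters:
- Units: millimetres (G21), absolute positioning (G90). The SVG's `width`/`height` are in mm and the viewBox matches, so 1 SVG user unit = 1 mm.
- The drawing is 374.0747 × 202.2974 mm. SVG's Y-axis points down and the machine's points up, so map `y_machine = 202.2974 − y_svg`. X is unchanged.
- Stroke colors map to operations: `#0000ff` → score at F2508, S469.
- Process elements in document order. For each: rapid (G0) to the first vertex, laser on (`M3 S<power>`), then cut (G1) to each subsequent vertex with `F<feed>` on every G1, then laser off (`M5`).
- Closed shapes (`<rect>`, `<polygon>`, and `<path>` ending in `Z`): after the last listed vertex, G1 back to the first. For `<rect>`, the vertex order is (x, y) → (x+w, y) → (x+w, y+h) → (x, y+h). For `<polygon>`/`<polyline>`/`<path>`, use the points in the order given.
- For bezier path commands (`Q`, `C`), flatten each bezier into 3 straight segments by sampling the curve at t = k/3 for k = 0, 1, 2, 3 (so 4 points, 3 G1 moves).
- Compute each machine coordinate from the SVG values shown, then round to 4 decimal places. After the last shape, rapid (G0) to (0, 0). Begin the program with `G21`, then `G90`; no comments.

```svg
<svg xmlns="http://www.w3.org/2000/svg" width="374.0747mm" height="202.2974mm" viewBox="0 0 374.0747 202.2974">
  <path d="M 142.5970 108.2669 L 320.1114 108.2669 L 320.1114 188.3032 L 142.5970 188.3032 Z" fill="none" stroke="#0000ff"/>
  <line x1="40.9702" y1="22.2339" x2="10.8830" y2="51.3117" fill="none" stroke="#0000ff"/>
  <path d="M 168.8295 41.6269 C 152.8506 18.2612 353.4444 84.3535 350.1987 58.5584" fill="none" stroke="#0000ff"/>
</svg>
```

G21
G90
G0 X142.5970 Y94.0305
M3 S469
G1 X320.1114 Y94.0305 F2508
G1 X320.1114 Y13.9942 F2508
G1 X142.5970 Y13.9942 F2508
G1 X142.5970 Y94.0305 F2508
M5
G0 X40.9702 Y180.0635
M3 S469
G1 X10.8830 Y150.9857 F2508
M5
G0 X168.8295 Y160.6705
M3 S469
G1 X209.4707 Y160.9334 F2508
G1 X301.0687 Y141.8565 F2508
G1 X350.1987 Y143.7390 F2508
M5
G0 X0.0000 Y0.0000

Since the viewBox matches the mm dimensions, user units are millimetres directly. The only transform is the Y-flip y_m = 202.2974 − y_svg.

Shape 1 is a rectangle drawn with `<path>`. Its stroke #0000ff means score at S469, F2508. After flipping Y the toolpath is (142.5970,94.0305) → (320.1114,94.0305) → (320.1114,13.9942) → (142.5970,13.9942) → (142.5970,94.0305), returning to the start.

Shape 2 is a line segment drawn with `<line>`. Its stroke #0000ff means score at S469, F2508. After flipping Y the toolpath is (40.9702,180.0635) → (10.8830,150.9857).

Shape 3 is a cubic bezier drawn with `<path>`. Its stroke #0000ff means score at S469, F2508. After flipping Y the toolpath is (168.8295,160.6705) → (209.4707,160.9334) → (301.0687,141.8565) → (350.1987,143.7390).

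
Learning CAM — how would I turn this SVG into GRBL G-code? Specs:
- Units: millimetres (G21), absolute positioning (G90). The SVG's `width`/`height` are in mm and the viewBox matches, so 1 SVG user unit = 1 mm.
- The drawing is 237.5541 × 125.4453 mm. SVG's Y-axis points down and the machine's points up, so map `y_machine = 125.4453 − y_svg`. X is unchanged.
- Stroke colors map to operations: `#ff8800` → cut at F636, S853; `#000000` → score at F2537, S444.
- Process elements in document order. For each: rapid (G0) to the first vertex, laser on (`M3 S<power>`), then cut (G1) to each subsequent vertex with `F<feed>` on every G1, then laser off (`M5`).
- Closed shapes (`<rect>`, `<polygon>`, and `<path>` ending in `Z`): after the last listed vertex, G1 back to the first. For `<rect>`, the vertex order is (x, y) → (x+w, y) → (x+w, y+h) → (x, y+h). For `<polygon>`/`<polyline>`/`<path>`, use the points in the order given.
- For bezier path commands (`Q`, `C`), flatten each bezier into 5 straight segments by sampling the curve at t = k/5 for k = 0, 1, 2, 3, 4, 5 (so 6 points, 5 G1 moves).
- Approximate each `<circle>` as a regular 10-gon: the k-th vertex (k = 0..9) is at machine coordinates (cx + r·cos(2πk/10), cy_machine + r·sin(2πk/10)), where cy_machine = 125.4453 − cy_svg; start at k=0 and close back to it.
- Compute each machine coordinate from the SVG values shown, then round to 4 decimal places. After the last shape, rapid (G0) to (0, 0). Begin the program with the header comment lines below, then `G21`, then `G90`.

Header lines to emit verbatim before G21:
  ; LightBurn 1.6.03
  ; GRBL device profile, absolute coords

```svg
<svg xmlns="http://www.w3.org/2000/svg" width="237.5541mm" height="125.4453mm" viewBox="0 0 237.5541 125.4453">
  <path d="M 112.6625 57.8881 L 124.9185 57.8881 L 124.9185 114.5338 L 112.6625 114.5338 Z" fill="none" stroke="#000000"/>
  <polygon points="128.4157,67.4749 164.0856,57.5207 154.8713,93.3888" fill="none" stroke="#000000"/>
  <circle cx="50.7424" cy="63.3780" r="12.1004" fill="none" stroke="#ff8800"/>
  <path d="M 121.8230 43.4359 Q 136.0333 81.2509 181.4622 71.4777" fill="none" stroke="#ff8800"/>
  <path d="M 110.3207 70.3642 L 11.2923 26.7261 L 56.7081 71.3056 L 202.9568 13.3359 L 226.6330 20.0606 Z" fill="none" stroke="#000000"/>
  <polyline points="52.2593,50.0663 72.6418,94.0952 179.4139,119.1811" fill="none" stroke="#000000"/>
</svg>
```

; LightBurn 1.6.03
; GRBL device profile, absolute coords
G21
G90
G0 X112.6625 Y67.5572
M3 S444
G1 X124.9185 Y67.5572 F2537
G1 X124.9185 Y10.9115 F2537
G1 X112.6625 Y10.9115 F2537
G1 X112.6625 Y67.5572 F2537
M5
G0 X128.4157 Y57.9704
M3 S444
G1 X164.0856 Y67.9246 F2537
G1 X154.8713 Y32.0565 F2537
G1 X128.4157 Y57.9704 F2537
M5
G0 X62.8428 Y62.0673
M3 S853
G1 X60.5318 Y69.1797 F636
G1 X54.4816 Y73.5755 F636
G1 X47.0032 Y73.5755 F636
G1 X40.9530 Y69.1797 F636
G1 X38.6420 Y62.0673 F636
G1 X40.9530 Y54.9549 F636
G1 X47.0032 Y50.5591 F636
G1 X54.4816 Y50.5591 F636
G1 X60.5318 Y54.9549 F636
G1 X62.8428 Y62.0673 F636
M5
G0 X121.8230 Y82.0094
M3 S853
G1 X128.7559 Y68.7869 F636
G1 X138.1862 Y59.3715 F636
G1 X150.1141 Y53.7632 F636
G1 X164.5394 Y51.9618 F636
G1 X181.4622 Y53.9676 F636
M5
G0 X110.3207 Y55.0811
M3 S444
G1 X11.2923 Y98.7192 F2537
G1 X56.7081 Y54.1397 F2537
G1 X202.9568 Y112.1094 F2537
G1 X226.6330 Y105.3847 F2537
G1 X110.3207 Y55.0811 F2537
M5
G0 X52.2593 Y75.3790
M3 S444
G1 X72.6418 Y31.3501 F2537
G1 X179.4139 Y6.2642 F2537
M5
G0 X0.0000 Y0.0000

viewBox `0 0 237.5541 125.4453` with mm width/height → 1 unit = 1 mm. Flip: y_m = 125.4453 − y_svg.

**Shape 1** — `<path>` rectangle, stroke `#000000` → score (S444, F2537). Machine vertices: (112.6625,67.5572) → (124.9185,67.5572) → (124.9185,10.9115) → (112.6625,10.9115) → (112.6625,67.5572). Closed: final G1 returns to the first vertex.

**Shape 2** — `<polygon>` regular polygon, stroke `#000000` → score (S444, F2537). Machine vertices: (128.4157,57.9704) → (164.0856,67.9246) → (154.8713,32.0565) → (128.4157,57.9704). Closed: final G1 returns to the first vertex.

**Shape 3** — `<circle>` circle, stroke `#ff8800` → cut (S853, F636). Machine vertices: (62.8428,62.0673) → (60.5318,69.1797) → (54.4816,73.5755) → (47.0032,73.5755) → (40.9530,69.1797) → (38.6420,62.0673) → (40.9530,54.9549) → (47.0032,50.5591) → (54.4816,50.5591) → (60.5318,54.9549) → (62.8428,62.0673). Closed: final G1 returns to the first vertex.

**Shape 4** — `<path>` quadratic bezier, stroke `#ff8800` → cut (S853, F636). Control points (SVG): P0=(121.8230,43.4359), P1=(136.0333,81.2509), P2=(181.4622,71.4777); sampled at t=k/5. Machine vertices: (121.8230,82.0094) → (128.7559,68.7869) → (138.1862,59.3715) → (150.1141,53.7632) → (164.5394,51.9618) → (181.4622,53.9676). Open path.

**Shape 5** — `<path>` closed polygon, stroke `#000000` → score (S444, F2537). Machine vertices: (110.3207,55.0811) → (11.2923,98.7192) → (56.7081,54.1397) → (202.9568,112.1094) → (226.6330,105.3847) → (110.3207,55.0811). Closed: final G1 returns to the first vertex.

**Shape 6** — `<polyline>` open polyline, stroke `#000000` → score (S444, F2537). Machine vertices: (52.2593,75.3790) → (72.6418,31.3501) → (179.4139,6.2642). Open path.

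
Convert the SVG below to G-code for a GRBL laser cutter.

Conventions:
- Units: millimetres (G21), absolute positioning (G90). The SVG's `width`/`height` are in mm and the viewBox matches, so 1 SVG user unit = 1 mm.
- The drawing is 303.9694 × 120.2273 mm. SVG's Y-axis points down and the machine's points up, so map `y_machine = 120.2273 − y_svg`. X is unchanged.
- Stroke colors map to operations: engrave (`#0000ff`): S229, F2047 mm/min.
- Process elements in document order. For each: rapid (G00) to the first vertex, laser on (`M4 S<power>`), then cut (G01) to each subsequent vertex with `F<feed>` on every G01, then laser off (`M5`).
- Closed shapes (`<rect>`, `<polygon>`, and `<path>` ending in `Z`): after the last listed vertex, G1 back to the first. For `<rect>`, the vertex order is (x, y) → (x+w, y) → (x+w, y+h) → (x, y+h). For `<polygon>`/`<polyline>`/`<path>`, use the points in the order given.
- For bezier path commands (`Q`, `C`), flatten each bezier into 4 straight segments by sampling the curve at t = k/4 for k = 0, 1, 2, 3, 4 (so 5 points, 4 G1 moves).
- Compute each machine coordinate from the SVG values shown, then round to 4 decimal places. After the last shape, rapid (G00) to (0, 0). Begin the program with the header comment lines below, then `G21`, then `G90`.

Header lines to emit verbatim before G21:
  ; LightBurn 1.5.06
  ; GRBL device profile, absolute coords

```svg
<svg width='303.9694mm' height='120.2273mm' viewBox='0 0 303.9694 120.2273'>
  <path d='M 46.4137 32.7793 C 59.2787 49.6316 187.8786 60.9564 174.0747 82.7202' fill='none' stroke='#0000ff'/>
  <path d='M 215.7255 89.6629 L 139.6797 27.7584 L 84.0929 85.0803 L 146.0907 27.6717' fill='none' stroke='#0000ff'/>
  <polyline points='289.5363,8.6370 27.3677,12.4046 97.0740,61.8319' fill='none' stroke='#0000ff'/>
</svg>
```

Since the viewBox matches the mm dimensions, user units are millimetres directly. The only transform is the Y-flip y_m = 120.2273 − y_svg.

Shape 1 is a cubic bezier drawn with `<path>`. Its stroke #0000ff means engrave at S229, F2047. After flipping Y the toolpath is (46.4137,87.4480) → (73.7293,75.5957) → (120.2450,64.3194) → (161.7603,52.1221) → (174.0747,37.5071).

Shape 2 is a open polyline drawn with `<path>`. Its stroke #0000ff means engrave at S229, F2047. After flipping Y the toolpath is (215.7255,30.5644) → (139.6797,92.4689) → (84.0929,35.1470) → (146.0907,92.5556).

Shape 3 is a open polyline drawn with `<polyline>`. Its stroke #0000ff means engrave at S229, F2047. After flipping Y the toolpath is (289.5363,111.5903) → (27.3677,107.8227) → (97.0740,58.3954).

; LightBurn 1.5.06
; GRBL device profile, absolute coords
G21
G90
G00 X46.4137 Y87.4480
M4 S229
G01 X73.7293 Y75.5957 F2047
G01 X120.2450 Y64.3194 F2047
G01 X161.7603 Y52.1221 F2047
G01 X174.0747 Y37.5071 F2047
M5
G00 X215.7255 Y30.5644
M4 S229
G01 X139.6797 Y92.4689 F2047
G01 X84.0929 Y35.1470 F2047
G01 X146.0907 Y92.5556 F2047
M5
G00 X289.5363 Y111.5903
M4 S229
G01 X27.3677 Y107.8227 F2047
G01 X97.0740 Y58.3954 F2047
M5
G00 X0.0000 Y0.0000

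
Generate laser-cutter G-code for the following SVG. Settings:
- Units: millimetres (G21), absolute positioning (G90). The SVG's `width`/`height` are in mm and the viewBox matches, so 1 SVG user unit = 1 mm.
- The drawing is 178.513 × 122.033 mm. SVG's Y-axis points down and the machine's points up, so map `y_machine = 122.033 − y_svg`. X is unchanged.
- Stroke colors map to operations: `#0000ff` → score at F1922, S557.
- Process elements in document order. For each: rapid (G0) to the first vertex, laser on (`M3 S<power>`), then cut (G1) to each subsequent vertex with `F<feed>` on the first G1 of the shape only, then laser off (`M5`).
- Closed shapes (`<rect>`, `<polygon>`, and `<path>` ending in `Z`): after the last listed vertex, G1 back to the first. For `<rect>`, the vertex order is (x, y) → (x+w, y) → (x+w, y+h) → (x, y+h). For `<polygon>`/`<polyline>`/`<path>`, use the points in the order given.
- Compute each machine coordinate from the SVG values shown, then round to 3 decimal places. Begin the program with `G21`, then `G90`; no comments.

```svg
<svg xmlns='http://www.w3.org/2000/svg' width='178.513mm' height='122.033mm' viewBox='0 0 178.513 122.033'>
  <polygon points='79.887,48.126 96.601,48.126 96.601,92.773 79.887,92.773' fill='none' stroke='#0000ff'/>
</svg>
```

G21
G90
G0 X79.887 Y73.907
M3 S557
G1 X96.601 Y73.907 F1922
G1 X96.601 Y29.260
G1 X79.887 Y29.260
G1 X79.887 Y73.907
M5

1 u = 1 mm; y_m = 122.033 − y.

[1] `<polygon>` rectangle, #0000ff→score S557 F1922: (79.887,73.907) → (96.601,73.907) → (96.601,29.260) → (79.887,29.260) → (79.887,73.907) (closed)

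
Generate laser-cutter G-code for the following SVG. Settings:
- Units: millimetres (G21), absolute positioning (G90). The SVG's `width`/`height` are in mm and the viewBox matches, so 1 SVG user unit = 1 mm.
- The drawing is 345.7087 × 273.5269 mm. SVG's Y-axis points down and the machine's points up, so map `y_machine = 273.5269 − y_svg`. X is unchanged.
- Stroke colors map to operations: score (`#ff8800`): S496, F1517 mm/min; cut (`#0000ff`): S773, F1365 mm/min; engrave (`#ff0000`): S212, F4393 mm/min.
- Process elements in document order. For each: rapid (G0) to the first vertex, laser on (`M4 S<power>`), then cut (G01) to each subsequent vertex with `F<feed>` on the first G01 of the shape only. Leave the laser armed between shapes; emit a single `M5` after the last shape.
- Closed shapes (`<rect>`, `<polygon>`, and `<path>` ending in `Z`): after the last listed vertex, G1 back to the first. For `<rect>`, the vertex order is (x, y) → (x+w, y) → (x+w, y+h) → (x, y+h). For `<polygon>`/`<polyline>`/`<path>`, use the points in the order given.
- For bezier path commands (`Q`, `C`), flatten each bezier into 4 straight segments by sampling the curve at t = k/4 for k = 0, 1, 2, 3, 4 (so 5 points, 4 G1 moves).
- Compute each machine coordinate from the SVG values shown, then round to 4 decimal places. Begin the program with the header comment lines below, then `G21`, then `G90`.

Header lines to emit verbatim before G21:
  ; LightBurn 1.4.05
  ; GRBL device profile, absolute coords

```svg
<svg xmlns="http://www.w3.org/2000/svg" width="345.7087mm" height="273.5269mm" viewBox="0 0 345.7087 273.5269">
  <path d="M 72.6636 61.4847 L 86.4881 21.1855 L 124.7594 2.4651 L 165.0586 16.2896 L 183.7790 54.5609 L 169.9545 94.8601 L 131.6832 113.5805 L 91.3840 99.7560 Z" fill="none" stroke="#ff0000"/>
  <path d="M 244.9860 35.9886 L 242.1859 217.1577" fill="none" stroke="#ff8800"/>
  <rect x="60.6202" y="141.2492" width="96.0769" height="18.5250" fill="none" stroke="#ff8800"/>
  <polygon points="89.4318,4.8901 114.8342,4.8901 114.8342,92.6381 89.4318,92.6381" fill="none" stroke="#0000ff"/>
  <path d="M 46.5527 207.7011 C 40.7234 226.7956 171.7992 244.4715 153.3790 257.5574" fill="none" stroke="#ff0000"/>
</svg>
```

viewBox `0 0 345.7087 273.5269` with mm width/height → 1 unit = 1 mm. Flip: y_m = 273.5269 − y_svg.

**Shape 1** — `<path>` regular polygon, stroke `#ff0000` → engrave (S212, F4393). Machine vertices: (72.6636,212.0422) → (86.4881,252.3414) → (124.7594,271.0618) → (165.0586,257.2373) → (183.7790,218.9660) → (169.9545,178.6668) → (131.6832,159.9464) → (91.3840,173.7709) → (72.6636,212.0422). Closed: final G1 returns to the first vertex.

**Shape 2** — `<path>` line segment, stroke `#ff8800` → score (S496, F1517). Machine vertices: (244.9860,237.5383) → (242.1859,56.3692). Open path.

**Shape 3** — `<rect>` rectangle, stroke `#ff8800` → score (S496, F1517). Machine vertices: (60.6202,132.2777) → (156.6971,132.2777) → (156.6971,113.7527) → (60.6202,113.7527) → (60.6202,132.2777). Closed: final G1 returns to the first vertex.

**Shape 4** — `<polygon>` rectangle, stroke `#0000ff` → cut (S773, F1365). Machine vertices: (89.4318,268.6368) → (114.8342,268.6368) → (114.8342,180.8888) → (89.4318,180.8888) → (89.4318,268.6368). Closed: final G1 returns to the first vertex.

**Shape 5** — `<path>` cubic bezier, stroke `#ff0000` → engrave (S212, F4393). Control points (SVG): P0=(46.5527,207.7011), P1=(40.7234,226.7956), P2=(171.7992,244.4715), P3=(153.3790,257.5574); sampled at t=k/4. Machine vertices: (46.5527,65.8258) → (63.3754,51.8205) → (104.6874,38.6444) → (143.6387,26.5950) → (153.3790,15.9695). Open path.

; LightBurn 1.4.05
; GRBL device profile, absolute coords
G21
G90
G0 X72.6636 Y212.0422
M4 S212
G01 X86.4881 Y252.3414 F4393
G01 X124.7594 Y271.0618
G01 X165.0586 Y257.2373
G01 X183.7790 Y218.9660
G01 X169.9545 Y178.6668
G01 X131.6832 Y159.9464
G01 X91.3840 Y173.7709
G01 X72.6636 Y212.0422
G0 X244.9860 Y237.5383
M4 S496
G01 X242.1859 Y56.3692 F1517
G0 X60.6202 Y132.2777
M4 S496
G01 X156.6971 Y132.2777 F1517
G01 X156.6971 Y113.7527
G01 X60.6202 Y113.7527
G01 X60.6202 Y132.2777
G0 X89.4318 Y268.6368
M4 S773
G01 X114.8342 Y268.6368 F1365
G01 X114.8342 Y180.8888
G01 X89.4318 Y180.8888
G01 X89.4318 Y268.6368
G0 X46.5527 Y65.8258
M4 S212
G01 X63.3754 Y51.8205 F4393
G01 X104.6874 Y38.6444
G01 X143.6387 Y26.5950
G01 X153.3790 Y15.9695
M5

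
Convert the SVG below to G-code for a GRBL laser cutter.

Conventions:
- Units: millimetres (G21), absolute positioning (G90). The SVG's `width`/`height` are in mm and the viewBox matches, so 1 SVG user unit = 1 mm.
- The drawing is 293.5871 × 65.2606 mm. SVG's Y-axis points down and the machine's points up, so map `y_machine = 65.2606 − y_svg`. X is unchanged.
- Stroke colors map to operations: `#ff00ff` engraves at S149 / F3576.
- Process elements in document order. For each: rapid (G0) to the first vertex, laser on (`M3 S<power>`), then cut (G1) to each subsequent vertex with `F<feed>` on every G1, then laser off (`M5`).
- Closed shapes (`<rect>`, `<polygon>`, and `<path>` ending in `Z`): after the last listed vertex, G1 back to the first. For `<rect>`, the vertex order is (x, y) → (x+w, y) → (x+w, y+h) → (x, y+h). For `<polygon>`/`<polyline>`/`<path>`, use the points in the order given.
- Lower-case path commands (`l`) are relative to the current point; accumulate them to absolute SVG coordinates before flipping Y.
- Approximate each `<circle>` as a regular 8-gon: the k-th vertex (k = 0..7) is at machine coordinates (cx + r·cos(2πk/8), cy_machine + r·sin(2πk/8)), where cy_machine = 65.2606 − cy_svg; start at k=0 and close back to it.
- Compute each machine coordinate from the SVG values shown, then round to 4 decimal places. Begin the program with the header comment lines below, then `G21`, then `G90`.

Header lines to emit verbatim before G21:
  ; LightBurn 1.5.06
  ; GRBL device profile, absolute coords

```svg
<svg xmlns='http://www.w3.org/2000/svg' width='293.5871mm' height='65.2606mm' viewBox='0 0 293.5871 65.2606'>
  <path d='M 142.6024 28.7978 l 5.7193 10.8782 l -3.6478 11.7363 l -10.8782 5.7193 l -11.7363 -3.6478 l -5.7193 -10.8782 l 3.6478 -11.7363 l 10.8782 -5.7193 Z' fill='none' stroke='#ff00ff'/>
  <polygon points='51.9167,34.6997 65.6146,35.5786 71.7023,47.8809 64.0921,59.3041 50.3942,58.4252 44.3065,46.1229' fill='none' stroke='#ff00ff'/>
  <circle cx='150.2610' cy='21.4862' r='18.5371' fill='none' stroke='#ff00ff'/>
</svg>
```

viewBox `0 0 293.5871 65.2606` with mm width/height → 1 unit = 1 mm. Flip: y_m = 65.2606 − y_svg.

**Shape 1** — `<path>` regular polygon, stroke `#ff00ff` → engrave (S149, F3576). Machine vertices: (142.6024,36.4628) → (148.3217,25.5846) → (144.6739,13.8483) → (133.7957,8.1290) → (122.0594,11.7768) → (116.3401,22.6550) → (119.9879,34.3913) → (130.8661,40.1106) → (142.6024,36.4628). Closed: final G1 returns to the first vertex.

**Shape 2** — `<polygon>` regular polygon, stroke `#ff00ff` → engrave (S149, F3576). Machine vertices: (51.9167,30.5609) → (65.6146,29.6820) → (71.7023,17.3797) → (64.0921,5.9565) → (50.3942,6.8354) → (44.3065,19.1377) → (51.9167,30.5609). Closed: final G1 returns to the first vertex.

**Shape 3** — `<circle>` circle, stroke `#ff00ff` → engrave (S149, F3576). Machine vertices: (168.7981,43.7744) → (163.3687,56.8821) → (150.2610,62.3115) → (137.1533,56.8821) → (131.7239,43.7744) → (137.1533,30.6667) → (150.2610,25.2373) → (163.3687,30.6667) → (168.7981,43.7744). Closed: final G1 returns to the first vertex.

; LightBurn 1.5.06
; GRBL device profile, absolute coords
G21
G90
G0 X142.6024 Y36.4628
M3 S149
G1 X148.3217 Y25.5846 F3576
G1 X144.6739 Y13.8483 F3576
G1 X133.7957 Y8.1290 F3576
G1 X122.0594 Y11.7768 F3576
G1 X116.3401 Y22.6550 F3576
G1 X119.9879 Y34.3913 F3576
G1 X130.8661 Y40.1106 F3576
G1 X142.6024 Y36.4628 F3576
M5
G0 X51.9167 Y30.5609
M3 S149
G1 X65.6146 Y29.6820 F3576
G1 X71.7023 Y17.3797 F3576
G1 X64.0921 Y5.9565 F3576
G1 X50.3942 Y6.8354 F3576
G1 X44.3065 Y19.1377 F3576
G1 X51.9167 Y30.5609 F3576
M5
G0 X168.7981 Y43.7744
M3 S149
G1 X163.3687 Y56.8821 F3576
G1 X150.2610 Y62.3115 F3576
G1 X137.1533 Y56.8821 F3576
G1 X131.7239 Y43.7744 F3576
G1 X137.1533 Y30.6667 F3576
G1 X150.2610 Y25.2373 F3576
G1 X163.3687 Y30.6667 F3576
G1 X168.7981 Y43.7744 F3576
M5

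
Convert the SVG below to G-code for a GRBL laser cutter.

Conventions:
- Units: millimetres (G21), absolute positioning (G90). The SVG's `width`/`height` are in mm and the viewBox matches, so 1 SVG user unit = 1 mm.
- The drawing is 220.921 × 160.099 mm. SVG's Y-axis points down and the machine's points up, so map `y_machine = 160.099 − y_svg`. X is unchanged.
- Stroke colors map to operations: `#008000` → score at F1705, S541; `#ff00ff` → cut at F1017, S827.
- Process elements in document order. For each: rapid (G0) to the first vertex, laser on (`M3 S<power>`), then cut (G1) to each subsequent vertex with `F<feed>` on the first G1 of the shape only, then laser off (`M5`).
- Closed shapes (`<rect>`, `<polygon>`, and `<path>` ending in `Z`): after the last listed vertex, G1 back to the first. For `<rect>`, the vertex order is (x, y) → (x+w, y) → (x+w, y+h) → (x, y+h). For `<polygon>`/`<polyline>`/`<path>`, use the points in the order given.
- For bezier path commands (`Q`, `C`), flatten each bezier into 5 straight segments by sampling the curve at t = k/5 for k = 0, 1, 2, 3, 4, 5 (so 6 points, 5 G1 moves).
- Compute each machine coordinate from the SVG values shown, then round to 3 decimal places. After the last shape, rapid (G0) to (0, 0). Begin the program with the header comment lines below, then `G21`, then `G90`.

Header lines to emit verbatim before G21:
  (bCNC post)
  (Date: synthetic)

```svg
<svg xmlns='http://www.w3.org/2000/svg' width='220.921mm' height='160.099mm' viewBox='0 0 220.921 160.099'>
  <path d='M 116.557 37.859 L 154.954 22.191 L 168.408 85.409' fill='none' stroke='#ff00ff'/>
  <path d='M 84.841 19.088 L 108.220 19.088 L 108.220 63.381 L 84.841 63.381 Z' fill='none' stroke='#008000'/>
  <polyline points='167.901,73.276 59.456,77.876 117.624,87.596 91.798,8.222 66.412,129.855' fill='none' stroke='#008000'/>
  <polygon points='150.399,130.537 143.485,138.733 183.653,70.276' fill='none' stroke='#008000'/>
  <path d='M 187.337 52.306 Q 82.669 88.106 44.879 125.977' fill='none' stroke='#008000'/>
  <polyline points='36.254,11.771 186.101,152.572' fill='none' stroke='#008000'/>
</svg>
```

(bCNC post)
(Date: synthetic)
G21
G90
G0 X116.557 Y122.240
M3 S827
G1 X154.954 Y137.908 F1017
G1 X168.408 Y74.690
M5
G0 X84.841 Y141.011
M3 S541
G1 X108.220 Y141.011 F1705
G1 X108.220 Y96.718
G1 X84.841 Y96.718
G1 X84.841 Y141.011
M5
G0 X167.901 Y86.823
M3 S541
G1 X59.456 Y82.223 F1705
G1 X117.624 Y72.503
G1 X91.798 Y151.877
G1 X66.412 Y30.244
M5
G0 X150.399 Y29.562
M3 S541
G1 X143.485 Y21.366 F1705
G1 X183.653 Y89.823
G1 X150.399 Y29.562
M5
G0 X187.337 Y107.793
M3 S541
G1 X148.145 Y93.390 F1705
G1 X114.303 Y78.822
G1 X85.811 Y64.087
G1 X62.670 Y49.188
G1 X44.879 Y34.122
M5
G0 X36.254 Y148.328
M3 S541
G1 X186.101 Y7.527 F1705
M5
G0 X0.000 Y0.000

Since the viewBox matches the mm dimensions, user units are millimetres directly. The only transform is the Y-flip y_m = 160.099 − y_svg.

Shape 1 is a open polyline drawn with `<path>`. Its stroke #ff00ff means cut at S827, F1017. After flipping Y the toolpath is (116.557,122.240) → (154.954,137.908) → (168.408,74.690).

Shape 2 is a rectangle drawn with `<path>`. Its stroke #008000 means score at S541, F1705. After flipping Y the toolpath is (84.841,141.011) → (108.220,141.011) → (108.220,96.718) → (84.841,96.718) → (84.841,141.011), returning to the start.

Shape 3 is a open polyline drawn with `<polyline>`. Its stroke #008000 means score at S541, F1705. After flipping Y the toolpath is (167.901,86.823) → (59.456,82.223) → (117.624,72.503) → (91.798,151.877) → (66.412,30.244).

Shape 4 is a closed polygon drawn with `<polygon>`. Its stroke #008000 means score at S541, F1705. After flipping Y the toolpath is (150.399,29.562) → (143.485,21.366) → (183.653,89.823) → (150.399,29.562), returning to the start.

Shape 5 is a quadratic bezier drawn with `<path>`. Its stroke #008000 means score at S541, F1705. After flipping Y the toolpath is (187.337,107.793) → (148.145,93.390) → (114.303,78.822) → (85.811,64.087) → (62.670,49.188) → (44.879,34.122).

Shape 6 is a line segment drawn with `<polyline>`. Its stroke #008000 means score at S541, F1705. After flipping Y the toolpath is (36.254,148.328) → (186.101,7.527).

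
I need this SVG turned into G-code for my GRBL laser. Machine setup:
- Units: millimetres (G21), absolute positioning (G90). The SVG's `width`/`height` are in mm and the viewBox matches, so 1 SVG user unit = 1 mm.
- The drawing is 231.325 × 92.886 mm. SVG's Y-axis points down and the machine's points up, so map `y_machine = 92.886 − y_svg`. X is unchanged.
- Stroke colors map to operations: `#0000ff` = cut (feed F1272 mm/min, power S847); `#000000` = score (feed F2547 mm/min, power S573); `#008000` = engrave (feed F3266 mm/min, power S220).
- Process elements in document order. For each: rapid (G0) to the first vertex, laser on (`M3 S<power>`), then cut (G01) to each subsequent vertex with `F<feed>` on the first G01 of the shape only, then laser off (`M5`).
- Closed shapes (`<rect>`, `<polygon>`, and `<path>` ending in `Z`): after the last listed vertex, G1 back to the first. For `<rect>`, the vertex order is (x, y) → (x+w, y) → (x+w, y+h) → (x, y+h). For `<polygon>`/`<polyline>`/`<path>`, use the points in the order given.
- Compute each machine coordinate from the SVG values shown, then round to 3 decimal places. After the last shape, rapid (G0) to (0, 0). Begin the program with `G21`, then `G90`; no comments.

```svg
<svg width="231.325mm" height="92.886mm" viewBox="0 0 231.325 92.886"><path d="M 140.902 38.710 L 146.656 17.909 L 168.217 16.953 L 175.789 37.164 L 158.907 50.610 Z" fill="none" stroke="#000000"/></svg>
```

Since the viewBox matches the mm dimensions, user units are millimetres directly. The only transform is the Y-flip y_m = 92.886 − y_svg.

Shape 1 is a regular polygon drawn with `<path>`. Its stroke #000000 means score at S573, F2547. After flipping Y the toolpath is (140.902,54.176) → (146.656,74.977) → (168.217,75.933) → (175.789,55.722) → (158.907,42.276) → (140.902,54.176), returning to the start.

G21
G90
G0 X140.902 Y54.176
M3 S573
G01 X146.656 Y74.977 F2547
G01 X168.217 Y75.933
G01 X175.789 Y55.722
G01 X158.907 Y42.276
G01 X140.902 Y54.176
M5
G0 X0.000 Y0.000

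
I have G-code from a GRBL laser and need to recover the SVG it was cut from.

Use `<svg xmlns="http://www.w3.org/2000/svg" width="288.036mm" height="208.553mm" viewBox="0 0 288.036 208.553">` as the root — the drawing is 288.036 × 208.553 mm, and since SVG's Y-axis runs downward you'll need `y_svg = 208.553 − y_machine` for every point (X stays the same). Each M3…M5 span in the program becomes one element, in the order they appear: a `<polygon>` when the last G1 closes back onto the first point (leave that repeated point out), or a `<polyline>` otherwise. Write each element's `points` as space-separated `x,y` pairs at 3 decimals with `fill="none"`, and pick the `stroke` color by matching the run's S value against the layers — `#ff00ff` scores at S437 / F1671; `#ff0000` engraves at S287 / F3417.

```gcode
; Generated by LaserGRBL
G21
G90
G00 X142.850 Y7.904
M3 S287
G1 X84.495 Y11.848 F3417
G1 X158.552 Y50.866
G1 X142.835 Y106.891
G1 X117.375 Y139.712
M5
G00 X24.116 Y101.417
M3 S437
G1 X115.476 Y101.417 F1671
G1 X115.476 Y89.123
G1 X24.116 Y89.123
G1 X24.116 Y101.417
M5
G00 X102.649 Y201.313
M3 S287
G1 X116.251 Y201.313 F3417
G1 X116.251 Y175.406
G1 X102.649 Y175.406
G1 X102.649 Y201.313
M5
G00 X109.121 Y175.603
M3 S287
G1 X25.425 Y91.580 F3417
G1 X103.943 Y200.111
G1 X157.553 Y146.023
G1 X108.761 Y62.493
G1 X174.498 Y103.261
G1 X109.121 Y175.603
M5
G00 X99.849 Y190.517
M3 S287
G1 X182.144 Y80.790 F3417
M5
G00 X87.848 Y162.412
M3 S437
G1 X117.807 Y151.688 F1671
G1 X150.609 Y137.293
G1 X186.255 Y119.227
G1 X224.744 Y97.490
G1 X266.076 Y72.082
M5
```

Each laser-on run becomes one SVG element. Flip Y back into SVG space with y_svg = 208.553 − y_machine.

Run 1: S287 ⇒ engrave layer `#ff0000`. The run is open, so emit a `<polyline>` with points (Y-flipped): 142.850,200.649 84.495,196.705 158.552,157.687 142.835,101.662 117.375,68.841.

Run 2: power S437 maps to stroke `#ff00ff` (score). The run returns to its start, so emit a `<polygon>` with points (Y-flipped): 24.116,107.136 115.476,107.136 115.476,119.430 24.116,119.430.

Run 3: S287 ⇒ engrave layer `#ff0000`. The run returns to its start, so emit a `<polygon>` with points (Y-flipped): 102.649,7.240 116.251,7.240 116.251,33.147 102.649,33.147.

Run 4: S287 ⇒ engrave layer `#ff0000`. The run returns to its start, so emit a `<polygon>` with points (Y-flipped): 109.121,32.950 25.425,116.973 103.943,8.442 157.553,62.530 108.761,146.060 174.498,105.292.

Run 5: the run's S287 means `#ff0000` (engrave). The run is open, so emit a `<polyline>` with points (Y-flipped): 99.849,18.036 182.144,127.763.

Run 6: S437 ⇒ score layer `#ff00ff`. The run is open, so emit a `<polyline>` with points (Y-flipped): 87.848,46.141 117.807,56.865 150.609,71.260 186.255,89.326 224.744,111.063 266.076,136.471.

<svg xmlns="http://www.w3.org/2000/svg" width="288.036mm" height="208.553mm" viewBox="0 0 288.036 208.553">
  <polyline points="142.850,200.649 84.495,196.705 158.552,157.687 142.835,101.662 117.375,68.841" fill="none" stroke="#ff0000"/>
  <polygon points="24.116,107.136 115.476,107.136 115.476,119.430 24.116,119.430" fill="none" stroke="#ff00ff"/>
  <polygon points="102.649,7.240 116.251,7.240 116.251,33.147 102.649,33.147" fill="none" stroke="#ff0000"/>
  <polygon points="109.121,32.950 25.425,116.973 103.943,8.442 157.553,62.530 108.761,146.060 174.498,105.292" fill="none" stroke="#ff0000"/>
  <polyline points="99.849,18.036 182.144,127.763" fill="none" stroke="#ff0000"/>
  <polyline points="87.848,46.141 117.807,56.865 150.609,71.260 186.255,89.326 224.744,111.063 266.076,136.471" fill="none" stroke="#ff00ff"/>
</svg>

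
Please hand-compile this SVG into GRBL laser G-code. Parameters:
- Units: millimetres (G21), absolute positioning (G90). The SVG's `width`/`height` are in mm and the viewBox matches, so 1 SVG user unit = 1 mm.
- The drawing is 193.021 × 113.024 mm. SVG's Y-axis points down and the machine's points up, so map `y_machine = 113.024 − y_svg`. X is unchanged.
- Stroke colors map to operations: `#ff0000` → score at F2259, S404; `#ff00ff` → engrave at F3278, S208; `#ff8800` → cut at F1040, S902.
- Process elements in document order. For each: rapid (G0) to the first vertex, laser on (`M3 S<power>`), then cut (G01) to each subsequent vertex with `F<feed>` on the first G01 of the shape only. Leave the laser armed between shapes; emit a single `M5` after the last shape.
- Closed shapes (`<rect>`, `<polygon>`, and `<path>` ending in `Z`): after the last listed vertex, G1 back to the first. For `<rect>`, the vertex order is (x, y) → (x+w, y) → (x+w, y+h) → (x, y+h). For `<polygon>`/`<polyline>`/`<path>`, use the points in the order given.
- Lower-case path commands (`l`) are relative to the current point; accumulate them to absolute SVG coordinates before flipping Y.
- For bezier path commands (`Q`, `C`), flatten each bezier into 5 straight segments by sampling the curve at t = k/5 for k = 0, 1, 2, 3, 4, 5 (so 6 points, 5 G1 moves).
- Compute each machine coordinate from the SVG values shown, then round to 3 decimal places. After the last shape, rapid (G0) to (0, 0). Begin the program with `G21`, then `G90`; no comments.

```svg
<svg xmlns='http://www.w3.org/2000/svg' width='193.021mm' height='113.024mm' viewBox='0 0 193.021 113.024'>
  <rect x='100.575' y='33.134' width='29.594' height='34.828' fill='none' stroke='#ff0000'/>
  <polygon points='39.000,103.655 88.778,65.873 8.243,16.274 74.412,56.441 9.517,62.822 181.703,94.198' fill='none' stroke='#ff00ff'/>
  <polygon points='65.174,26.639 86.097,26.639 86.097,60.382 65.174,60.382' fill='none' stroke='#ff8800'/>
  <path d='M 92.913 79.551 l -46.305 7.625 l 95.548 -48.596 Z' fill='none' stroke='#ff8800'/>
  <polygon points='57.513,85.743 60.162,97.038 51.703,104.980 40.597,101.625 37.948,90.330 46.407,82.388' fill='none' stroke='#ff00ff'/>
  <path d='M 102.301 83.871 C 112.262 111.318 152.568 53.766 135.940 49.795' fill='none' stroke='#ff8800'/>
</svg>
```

Since the viewBox matches the mm dimensions, user units are millimetres directly. The only transform is the Y-flip y_m = 113.024 − y_svg.

Shape 1 is a rectangle drawn with `<rect>`. Its stroke #ff0000 means score at S404, F2259. After flipping Y the toolpath is (100.575,79.890) → (130.169,79.890) → (130.169,45.062) → (100.575,45.062) → (100.575,79.890), returning to the start.

Shape 2 is a closed polygon drawn with `<polygon>`. Its stroke #ff00ff means engrave at S208, F3278. After flipping Y the toolpath is (39.000,9.369) → (88.778,47.151) → (8.243,96.750) → (74.412,56.583) → (9.517,50.202) → (181.703,18.826) → (39.000,9.369), returning to the start.

Shape 3 is a rectangle drawn with `<polygon>`. Its stroke #ff8800 means cut at S902, F1040. After flipping Y the toolpath is (65.174,86.385) → (86.097,86.385) → (86.097,52.642) → (65.174,52.642) → (65.174,86.385), returning to the start.

Shape 4 is a closed polygon drawn with `<path>`. Its stroke #ff8800 means cut at S902, F1040. After flipping Y the toolpath is (92.913,33.473) → (46.608,25.848) → (142.156,74.444) → (92.913,33.473), returning to the start.

Shape 5 is a regular polygon drawn with `<polygon>`. Its stroke #ff00ff means engrave at S208, F3278. After flipping Y the toolpath is (57.513,27.281) → (60.162,15.986) → (51.703,8.044) → (40.597,11.399) → (37.948,22.694) → (46.407,30.636) → (57.513,27.281), returning to the start.

Shape 6 is a cubic bezier drawn with `<path>`. Its stroke #ff8800 means cut at S902, F1040. After flipping Y the toolpath is (102.301,29.153) → (111.221,21.776) → (123.234,28.147) → (134.151,41.614) → (139.783,55.525) → (135.940,63.229).

G21
G90
G0 X100.575 Y79.890
M3 S404
G01 X130.169 Y79.890 F2259
G01 X130.169 Y45.062
G01 X100.575 Y45.062
G01 X100.575 Y79.890
G0 X39.000 Y9.369
M3 S208
G01 X88.778 Y47.151 F3278
G01 X8.243 Y96.750
G01 X74.412 Y56.583
G01 X9.517 Y50.202
G01 X181.703 Y18.826
G01 X39.000 Y9.369
G0 X65.174 Y86.385
M3 S902
G01 X86.097 Y86.385 F1040
G01 X86.097 Y52.642
G01 X65.174 Y52.642
G01 X65.174 Y86.385
G0 X92.913 Y33.473
M3 S902
G01 X46.608 Y25.848 F1040
G01 X142.156 Y74.444
G01 X92.913 Y33.473
G0 X57.513 Y27.281
M3 S208
G01 X60.162 Y15.986 F3278
G01 X51.703 Y8.044
G01 X40.597 Y11.399
G01 X37.948 Y22.694
G01 X46.407 Y30.636
G01 X57.513 Y27.281
G0 X102.301 Y29.153
M3 S902
G01 X111.221 Y21.776 F1040
G01 X123.234 Y28.147
G01 X134.151 Y41.614
G01 X139.783 Y55.525
G01 X135.940 Y63.229
M5
G0 X0.000 Y0.000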